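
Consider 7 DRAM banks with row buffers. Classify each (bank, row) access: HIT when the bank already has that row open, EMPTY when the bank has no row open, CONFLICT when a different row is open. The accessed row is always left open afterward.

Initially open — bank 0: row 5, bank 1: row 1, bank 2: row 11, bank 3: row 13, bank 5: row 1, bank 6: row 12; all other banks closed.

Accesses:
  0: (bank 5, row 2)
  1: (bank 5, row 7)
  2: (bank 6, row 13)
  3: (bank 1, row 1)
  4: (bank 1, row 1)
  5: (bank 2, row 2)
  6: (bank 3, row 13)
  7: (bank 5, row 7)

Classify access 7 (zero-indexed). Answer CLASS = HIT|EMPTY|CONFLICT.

CLASS = HIT

  [0] b5 r2: had r1 ⇒ C
  [1] b5 r7: had r2 ⇒ C
  [2] b6 r13: had r12 ⇒ C
  [3] b1 r1: had r1 ⇒ H
  [4] b1 r1: had r1 ⇒ H
  [5] b2 r2: had r11 ⇒ C
  [6] b3 r13: had r13 ⇒ H
  [7] b5 r7: had r7 ⇒ H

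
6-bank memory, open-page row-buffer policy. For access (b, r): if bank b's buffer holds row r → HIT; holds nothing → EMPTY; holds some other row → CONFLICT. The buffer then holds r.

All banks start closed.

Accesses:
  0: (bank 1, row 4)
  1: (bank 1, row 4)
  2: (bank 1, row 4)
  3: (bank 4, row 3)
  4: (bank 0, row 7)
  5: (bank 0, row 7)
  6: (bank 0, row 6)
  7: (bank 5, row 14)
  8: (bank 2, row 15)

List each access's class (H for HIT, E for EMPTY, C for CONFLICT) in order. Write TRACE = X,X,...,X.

TRACE = E,H,H,E,E,H,C,E,E

  [0] b1 r4: no row ⇒ E
  [1] b1 r4: had r4 ⇒ H
  [2] b1 r4: had r4 ⇒ H
  [3] b4 r3: no row ⇒ E
  [4] b0 r7: no row ⇒ E
  [5] b0 r7: had r7 ⇒ H
  [6] b0 r6: had r7 ⇒ C
  [7] b5 r14: no row ⇒ E
  [8] b2 r15: no row ⇒ E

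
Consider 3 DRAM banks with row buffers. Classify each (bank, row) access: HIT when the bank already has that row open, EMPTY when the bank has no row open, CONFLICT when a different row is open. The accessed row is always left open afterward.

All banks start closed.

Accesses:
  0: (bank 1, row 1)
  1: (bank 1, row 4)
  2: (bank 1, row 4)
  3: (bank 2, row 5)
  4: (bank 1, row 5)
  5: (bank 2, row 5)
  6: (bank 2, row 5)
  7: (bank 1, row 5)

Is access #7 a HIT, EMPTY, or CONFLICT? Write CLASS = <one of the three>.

CLASS = HIT

0: bank 1 row 1 — prev None → EMPTY
1: bank 1 row 4 — prev 1 → CONFLICT
2: bank 1 row 4 — prev 4 → HIT
3: bank 2 row 5 — prev None → EMPTY
4: bank 1 row 5 — prev 4 → CONFLICT
5: bank 2 row 5 — prev 5 → HIT
6: bank 2 row 5 — prev 5 → HIT
7: bank 1 row 5 — prev 5 → HIT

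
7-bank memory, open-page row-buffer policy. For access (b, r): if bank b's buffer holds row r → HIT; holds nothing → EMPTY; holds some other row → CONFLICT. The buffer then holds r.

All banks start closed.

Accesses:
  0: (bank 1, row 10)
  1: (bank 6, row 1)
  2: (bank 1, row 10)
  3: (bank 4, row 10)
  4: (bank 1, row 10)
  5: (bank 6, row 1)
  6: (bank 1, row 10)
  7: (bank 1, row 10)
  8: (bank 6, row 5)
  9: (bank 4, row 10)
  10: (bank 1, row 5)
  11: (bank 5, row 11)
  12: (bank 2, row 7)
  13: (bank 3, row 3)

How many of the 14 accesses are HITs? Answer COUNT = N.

step 0: bank1 None->10 [EMPTY]
step 1: bank6 None->1 [EMPTY]
step 2: bank1 10->10 [HIT]
step 3: bank4 None->10 [EMPTY]
step 4: bank1 10->10 [HIT]
step 5: bank6 1->1 [HIT]
step 6: bank1 10->10 [HIT]
step 7: bank1 10->10 [HIT]
step 8: bank6 1->5 [CONFLICT]
step 9: bank4 10->10 [HIT]
step 10: bank1 10->5 [CONFLICT]
step 11: bank5 None->11 [EMPTY]
step 12: bank2 None->7 [EMPTY]
step 13: bank3 None->3 [EMPTY]

COUNT = 6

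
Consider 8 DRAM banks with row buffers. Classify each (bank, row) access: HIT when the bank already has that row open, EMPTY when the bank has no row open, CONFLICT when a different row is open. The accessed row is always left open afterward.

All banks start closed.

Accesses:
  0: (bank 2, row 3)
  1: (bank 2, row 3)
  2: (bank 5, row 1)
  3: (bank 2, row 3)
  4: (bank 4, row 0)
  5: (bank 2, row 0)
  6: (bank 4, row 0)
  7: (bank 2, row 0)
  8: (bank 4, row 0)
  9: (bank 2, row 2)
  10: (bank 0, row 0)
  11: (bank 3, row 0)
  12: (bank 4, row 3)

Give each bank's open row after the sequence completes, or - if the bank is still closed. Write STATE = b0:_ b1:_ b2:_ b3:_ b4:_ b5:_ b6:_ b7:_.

STATE = b0:0 b1:- b2:2 b3:0 b4:3 b5:1 b6:- b7:-

step 0: bank2 None->3 [EMPTY]
step 1: bank2 3->3 [HIT]
step 2: bank5 None->1 [EMPTY]
step 3: bank2 3->3 [HIT]
step 4: bank4 None->0 [EMPTY]
step 5: bank2 3->0 [CONFLICT]
step 6: bank4 0->0 [HIT]
step 7: bank2 0->0 [HIT]
step 8: bank4 0->0 [HIT]
step 9: bank2 0->2 [CONFLICT]
step 10: bank0 None->0 [EMPTY]
step 11: bank3 None->0 [EMPTY]
step 12: bank4 0->3 [CONFLICT]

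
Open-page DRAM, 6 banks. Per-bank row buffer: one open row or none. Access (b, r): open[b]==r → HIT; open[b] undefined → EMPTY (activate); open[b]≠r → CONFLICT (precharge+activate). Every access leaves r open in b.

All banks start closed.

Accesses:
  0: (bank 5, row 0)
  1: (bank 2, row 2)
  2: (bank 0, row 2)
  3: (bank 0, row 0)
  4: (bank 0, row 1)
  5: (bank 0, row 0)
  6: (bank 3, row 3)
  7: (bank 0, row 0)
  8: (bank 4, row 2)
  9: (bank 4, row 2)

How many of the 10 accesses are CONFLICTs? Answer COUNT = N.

0: bank 5 row 0 — prev None → EMPTY
1: bank 2 row 2 — prev None → EMPTY
2: bank 0 row 2 — prev None → EMPTY
3: bank 0 row 0 — prev 2 → CONFLICT
4: bank 0 row 1 — prev 0 → CONFLICT
5: bank 0 row 0 — prev 1 → CONFLICT
6: bank 3 row 3 — prev None → EMPTY
7: bank 0 row 0 — prev 0 → HIT
8: bank 4 row 2 — prev None → EMPTY
9: bank 4 row 2 — prev 2 → HIT

COUNT = 3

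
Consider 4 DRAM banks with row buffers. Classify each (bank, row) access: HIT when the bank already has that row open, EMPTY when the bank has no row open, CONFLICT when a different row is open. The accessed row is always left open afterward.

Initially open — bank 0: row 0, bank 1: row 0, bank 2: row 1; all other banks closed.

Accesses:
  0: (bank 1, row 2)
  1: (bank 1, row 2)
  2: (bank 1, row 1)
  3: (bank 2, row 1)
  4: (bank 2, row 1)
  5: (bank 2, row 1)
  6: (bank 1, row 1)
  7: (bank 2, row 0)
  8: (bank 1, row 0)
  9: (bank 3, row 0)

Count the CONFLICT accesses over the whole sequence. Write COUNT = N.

COUNT = 4

#0 (1,2) C  (was 0)
#1 (1,2) H  (was 2)
#2 (1,1) C  (was 2)
#3 (2,1) H  (was 1)
#4 (2,1) H  (was 1)
#5 (2,1) H  (was 1)
#6 (1,1) H  (was 1)
#7 (2,0) C  (was 1)
#8 (1,0) C  (was 1)
#9 (3,0) E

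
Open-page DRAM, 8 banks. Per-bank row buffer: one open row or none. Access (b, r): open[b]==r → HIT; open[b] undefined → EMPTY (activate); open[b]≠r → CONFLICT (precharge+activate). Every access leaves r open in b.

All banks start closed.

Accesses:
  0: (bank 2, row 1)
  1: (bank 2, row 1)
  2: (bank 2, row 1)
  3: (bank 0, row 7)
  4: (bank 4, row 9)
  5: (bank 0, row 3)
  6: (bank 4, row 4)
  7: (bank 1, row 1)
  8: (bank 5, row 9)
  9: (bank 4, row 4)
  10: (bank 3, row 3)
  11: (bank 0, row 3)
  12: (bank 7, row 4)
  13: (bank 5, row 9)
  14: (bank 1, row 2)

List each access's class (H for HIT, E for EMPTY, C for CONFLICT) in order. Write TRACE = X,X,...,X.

TRACE = E,H,H,E,E,C,C,E,E,H,E,H,E,H,C

0: bank 2 row 1 — prev None → EMPTY
1: bank 2 row 1 — prev 1 → HIT
2: bank 2 row 1 — prev 1 → HIT
3: bank 0 row 7 — prev None → EMPTY
4: bank 4 row 9 — prev None → EMPTY
5: bank 0 row 3 — prev 7 → CONFLICT
6: bank 4 row 4 — prev 9 → CONFLICT
7: bank 1 row 1 — prev None → EMPTY
8: bank 5 row 9 — prev None → EMPTY
9: bank 4 row 4 — prev 4 → HIT
10: bank 3 row 3 — prev None → EMPTY
11: bank 0 row 3 — prev 3 → HIT
12: bank 7 row 4 — prev None → EMPTY
13: bank 5 row 9 — prev 9 → HIT
14: bank 1 row 2 — prev 1 → CONFLICT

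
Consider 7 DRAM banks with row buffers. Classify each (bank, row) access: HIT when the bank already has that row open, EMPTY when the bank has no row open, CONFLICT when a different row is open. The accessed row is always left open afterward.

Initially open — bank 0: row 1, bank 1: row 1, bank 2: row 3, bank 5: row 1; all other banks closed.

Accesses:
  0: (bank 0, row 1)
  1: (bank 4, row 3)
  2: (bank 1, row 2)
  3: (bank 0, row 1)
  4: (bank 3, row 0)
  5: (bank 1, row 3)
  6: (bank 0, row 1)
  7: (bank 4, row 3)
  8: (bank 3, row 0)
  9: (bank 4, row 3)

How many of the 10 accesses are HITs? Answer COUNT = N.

COUNT = 6

#0 (0,1) H  (was 1)
#1 (4,3) E
#2 (1,2) C  (was 1)
#3 (0,1) H  (was 1)
#4 (3,0) E
#5 (1,3) C  (was 2)
#6 (0,1) H  (was 1)
#7 (4,3) H  (was 3)
#8 (3,0) H  (was 0)
#9 (4,3) H  (was 3)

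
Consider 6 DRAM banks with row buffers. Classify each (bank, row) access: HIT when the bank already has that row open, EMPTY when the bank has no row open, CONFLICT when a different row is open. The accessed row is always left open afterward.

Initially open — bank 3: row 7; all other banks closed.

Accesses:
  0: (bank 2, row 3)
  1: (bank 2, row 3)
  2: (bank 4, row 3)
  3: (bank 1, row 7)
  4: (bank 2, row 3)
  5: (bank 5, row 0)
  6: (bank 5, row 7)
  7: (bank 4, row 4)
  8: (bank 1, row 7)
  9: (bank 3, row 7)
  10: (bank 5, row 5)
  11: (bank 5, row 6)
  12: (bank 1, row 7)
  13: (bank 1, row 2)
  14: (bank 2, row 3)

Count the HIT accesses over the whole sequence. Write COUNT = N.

COUNT = 6

  [0] b2 r3: no row ⇒ E
  [1] b2 r3: had r3 ⇒ H
  [2] b4 r3: no row ⇒ E
  [3] b1 r7: no row ⇒ E
  [4] b2 r3: had r3 ⇒ H
  [5] b5 r0: no row ⇒ E
  [6] b5 r7: had r0 ⇒ C
  [7] b4 r4: had r3 ⇒ C
  [8] b1 r7: had r7 ⇒ H
  [9] b3 r7: had r7 ⇒ H
  [10] b5 r5: had r7 ⇒ C
  [11] b5 r6: had r5 ⇒ C
  [12] b1 r7: had r7 ⇒ H
  [13] b1 r2: had r7 ⇒ C
  [14] b2 r3: had r3 ⇒ H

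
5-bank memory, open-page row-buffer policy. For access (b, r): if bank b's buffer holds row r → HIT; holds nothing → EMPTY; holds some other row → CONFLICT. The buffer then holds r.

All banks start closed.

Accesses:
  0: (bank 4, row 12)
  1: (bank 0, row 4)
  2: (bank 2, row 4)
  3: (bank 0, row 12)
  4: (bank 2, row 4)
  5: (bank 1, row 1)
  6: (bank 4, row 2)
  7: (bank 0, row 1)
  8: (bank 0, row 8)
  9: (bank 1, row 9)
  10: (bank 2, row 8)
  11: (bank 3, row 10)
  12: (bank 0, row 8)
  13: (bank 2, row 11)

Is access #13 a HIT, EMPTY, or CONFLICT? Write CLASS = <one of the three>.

step 0: bank4 None->12 [EMPTY]
step 1: bank0 None->4 [EMPTY]
step 2: bank2 None->4 [EMPTY]
step 3: bank0 4->12 [CONFLICT]
step 4: bank2 4->4 [HIT]
step 5: bank1 None->1 [EMPTY]
step 6: bank4 12->2 [CONFLICT]
step 7: bank0 12->1 [CONFLICT]
step 8: bank0 1->8 [CONFLICT]
step 9: bank1 1->9 [CONFLICT]
step 10: bank2 4->8 [CONFLICT]
step 11: bank3 None->10 [EMPTY]
step 12: bank0 8->8 [HIT]
step 13: bank2 8->11 [CONFLICT]

CLASS = CONFLICT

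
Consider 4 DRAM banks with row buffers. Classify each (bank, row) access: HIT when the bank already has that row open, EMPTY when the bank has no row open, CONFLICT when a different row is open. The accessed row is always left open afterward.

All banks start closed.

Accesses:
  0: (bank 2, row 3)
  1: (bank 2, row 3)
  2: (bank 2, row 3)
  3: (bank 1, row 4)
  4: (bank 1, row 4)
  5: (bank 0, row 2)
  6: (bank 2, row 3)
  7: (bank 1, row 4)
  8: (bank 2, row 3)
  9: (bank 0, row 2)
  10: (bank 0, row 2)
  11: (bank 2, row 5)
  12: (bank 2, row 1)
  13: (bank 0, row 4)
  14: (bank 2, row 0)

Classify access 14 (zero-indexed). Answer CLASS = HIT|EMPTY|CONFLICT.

  [0] b2 r3: no row ⇒ E
  [1] b2 r3: had r3 ⇒ H
  [2] b2 r3: had r3 ⇒ H
  [3] b1 r4: no row ⇒ E
  [4] b1 r4: had r4 ⇒ H
  [5] b0 r2: no row ⇒ E
  [6] b2 r3: had r3 ⇒ H
  [7] b1 r4: had r4 ⇒ H
  [8] b2 r3: had r3 ⇒ H
  [9] b0 r2: had r2 ⇒ H
  [10] b0 r2: had r2 ⇒ H
  [11] b2 r5: had r3 ⇒ C
  [12] b2 r1: had r5 ⇒ C
  [13] b0 r4: had r2 ⇒ C
  [14] b2 r0: had r1 ⇒ C

CLASS = CONFLICT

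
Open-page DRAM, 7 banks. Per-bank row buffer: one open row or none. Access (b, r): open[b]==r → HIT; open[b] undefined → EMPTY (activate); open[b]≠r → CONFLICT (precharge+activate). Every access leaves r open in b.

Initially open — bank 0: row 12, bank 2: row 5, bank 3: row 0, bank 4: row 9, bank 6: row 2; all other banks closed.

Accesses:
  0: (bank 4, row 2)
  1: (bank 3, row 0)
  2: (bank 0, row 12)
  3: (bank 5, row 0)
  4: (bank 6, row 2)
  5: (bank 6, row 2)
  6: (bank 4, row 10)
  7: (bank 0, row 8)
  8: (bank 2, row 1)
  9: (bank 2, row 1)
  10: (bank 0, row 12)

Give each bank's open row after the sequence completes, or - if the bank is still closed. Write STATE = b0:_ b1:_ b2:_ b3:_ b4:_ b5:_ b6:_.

  [0] b4 r2: had r9 ⇒ C
  [1] b3 r0: had r0 ⇒ H
  [2] b0 r12: had r12 ⇒ H
  [3] b5 r0: no row ⇒ E
  [4] b6 r2: had r2 ⇒ H
  [5] b6 r2: had r2 ⇒ H
  [6] b4 r10: had r2 ⇒ C
  [7] b0 r8: had r12 ⇒ C
  [8] b2 r1: had r5 ⇒ C
  [9] b2 r1: had r1 ⇒ H
  [10] b0 r12: had r8 ⇒ C

STATE = b0:12 b1:- b2:1 b3:0 b4:10 b5:0 b6:2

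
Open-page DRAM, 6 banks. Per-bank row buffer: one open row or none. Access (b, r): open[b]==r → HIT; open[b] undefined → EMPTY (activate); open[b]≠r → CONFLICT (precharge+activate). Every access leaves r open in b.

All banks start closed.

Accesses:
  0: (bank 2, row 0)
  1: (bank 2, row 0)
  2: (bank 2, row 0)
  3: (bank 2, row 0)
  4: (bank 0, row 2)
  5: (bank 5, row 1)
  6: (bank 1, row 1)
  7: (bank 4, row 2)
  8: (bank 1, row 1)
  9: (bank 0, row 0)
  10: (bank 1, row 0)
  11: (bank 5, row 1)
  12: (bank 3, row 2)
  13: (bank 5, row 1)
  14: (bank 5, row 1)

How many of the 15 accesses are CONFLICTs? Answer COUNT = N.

#0 (2,0) E
#1 (2,0) H  (was 0)
#2 (2,0) H  (was 0)
#3 (2,0) H  (was 0)
#4 (0,2) E
#5 (5,1) E
#6 (1,1) E
#7 (4,2) E
#8 (1,1) H  (was 1)
#9 (0,0) C  (was 2)
#10 (1,0) C  (was 1)
#11 (5,1) H  (was 1)
#12 (3,2) E
#13 (5,1) H  (was 1)
#14 (5,1) H  (was 1)

COUNT = 2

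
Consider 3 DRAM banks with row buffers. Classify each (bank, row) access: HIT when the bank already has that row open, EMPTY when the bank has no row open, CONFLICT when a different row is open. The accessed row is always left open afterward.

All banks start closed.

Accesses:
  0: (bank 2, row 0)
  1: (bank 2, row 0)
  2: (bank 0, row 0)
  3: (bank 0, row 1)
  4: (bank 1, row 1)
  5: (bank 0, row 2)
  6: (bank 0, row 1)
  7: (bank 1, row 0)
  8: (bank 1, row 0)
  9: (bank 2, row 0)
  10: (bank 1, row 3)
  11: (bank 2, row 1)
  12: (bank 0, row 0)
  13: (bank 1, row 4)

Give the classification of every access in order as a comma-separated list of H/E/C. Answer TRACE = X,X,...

#0 (2,0) E
#1 (2,0) H  (was 0)
#2 (0,0) E
#3 (0,1) C  (was 0)
#4 (1,1) E
#5 (0,2) C  (was 1)
#6 (0,1) C  (was 2)
#7 (1,0) C  (was 1)
#8 (1,0) H  (was 0)
#9 (2,0) H  (was 0)
#10 (1,3) C  (was 0)
#11 (2,1) C  (was 0)
#12 (0,0) C  (was 1)
#13 (1,4) C  (was 3)

TRACE = E,H,E,C,E,C,C,C,H,H,C,C,C,C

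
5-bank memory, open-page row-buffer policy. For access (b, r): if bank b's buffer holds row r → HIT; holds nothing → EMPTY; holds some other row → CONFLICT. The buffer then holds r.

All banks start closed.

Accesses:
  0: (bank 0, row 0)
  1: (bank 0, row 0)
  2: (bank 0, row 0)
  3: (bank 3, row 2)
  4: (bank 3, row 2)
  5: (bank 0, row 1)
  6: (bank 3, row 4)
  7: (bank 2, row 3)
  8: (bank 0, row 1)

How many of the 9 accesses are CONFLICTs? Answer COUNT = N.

step 0: bank0 None->0 [EMPTY]
step 1: bank0 0->0 [HIT]
step 2: bank0 0->0 [HIT]
step 3: bank3 None->2 [EMPTY]
step 4: bank3 2->2 [HIT]
step 5: bank0 0->1 [CONFLICT]
step 6: bank3 2->4 [CONFLICT]
step 7: bank2 None->3 [EMPTY]
step 8: bank0 1->1 [HIT]

COUNT = 2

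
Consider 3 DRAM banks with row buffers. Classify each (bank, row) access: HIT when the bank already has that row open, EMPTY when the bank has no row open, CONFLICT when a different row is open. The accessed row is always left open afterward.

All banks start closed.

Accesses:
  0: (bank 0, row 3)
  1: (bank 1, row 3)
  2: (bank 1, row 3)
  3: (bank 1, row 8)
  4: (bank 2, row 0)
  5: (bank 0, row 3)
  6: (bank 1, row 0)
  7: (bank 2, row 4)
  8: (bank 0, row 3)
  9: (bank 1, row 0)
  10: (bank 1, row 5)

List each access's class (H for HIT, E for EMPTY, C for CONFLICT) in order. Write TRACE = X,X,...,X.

TRACE = E,E,H,C,E,H,C,C,H,H,C

  [0] b0 r3: no row ⇒ E
  [1] b1 r3: no row ⇒ E
  [2] b1 r3: had r3 ⇒ H
  [3] b1 r8: had r3 ⇒ C
  [4] b2 r0: no row ⇒ E
  [5] b0 r3: had r3 ⇒ H
  [6] b1 r0: had r8 ⇒ C
  [7] b2 r4: had r0 ⇒ C
  [8] b0 r3: had r3 ⇒ H
  [9] b1 r0: had r0 ⇒ H
  [10] b1 r5: had r0 ⇒ C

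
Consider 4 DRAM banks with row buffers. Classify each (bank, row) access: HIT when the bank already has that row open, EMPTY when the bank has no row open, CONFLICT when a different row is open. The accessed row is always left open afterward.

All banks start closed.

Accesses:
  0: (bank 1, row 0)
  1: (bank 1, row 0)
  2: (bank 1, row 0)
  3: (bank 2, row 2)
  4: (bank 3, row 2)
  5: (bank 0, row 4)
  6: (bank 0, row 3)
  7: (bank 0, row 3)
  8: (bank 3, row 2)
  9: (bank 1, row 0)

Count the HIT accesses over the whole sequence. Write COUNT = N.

#0 (1,0) E
#1 (1,0) H  (was 0)
#2 (1,0) H  (was 0)
#3 (2,2) E
#4 (3,2) E
#5 (0,4) E
#6 (0,3) C  (was 4)
#7 (0,3) H  (was 3)
#8 (3,2) H  (was 2)
#9 (1,0) H  (was 0)

COUNT = 5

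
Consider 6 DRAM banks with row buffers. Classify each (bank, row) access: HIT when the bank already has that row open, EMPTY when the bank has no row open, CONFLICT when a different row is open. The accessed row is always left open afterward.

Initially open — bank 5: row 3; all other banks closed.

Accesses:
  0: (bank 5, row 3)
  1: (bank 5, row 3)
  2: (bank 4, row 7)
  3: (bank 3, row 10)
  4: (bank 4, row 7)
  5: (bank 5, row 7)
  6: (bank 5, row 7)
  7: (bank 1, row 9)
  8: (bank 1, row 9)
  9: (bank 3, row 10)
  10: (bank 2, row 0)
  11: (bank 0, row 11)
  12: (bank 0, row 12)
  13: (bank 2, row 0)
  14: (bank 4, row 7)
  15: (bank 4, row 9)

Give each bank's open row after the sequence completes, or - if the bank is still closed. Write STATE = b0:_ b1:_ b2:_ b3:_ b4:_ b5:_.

#0 (5,3) H  (was 3)
#1 (5,3) H  (was 3)
#2 (4,7) E
#3 (3,10) E
#4 (4,7) H  (was 7)
#5 (5,7) C  (was 3)
#6 (5,7) H  (was 7)
#7 (1,9) E
#8 (1,9) H  (was 9)
#9 (3,10) H  (was 10)
#10 (2,0) E
#11 (0,11) E
#12 (0,12) C  (was 11)
#13 (2,0) H  (was 0)
#14 (4,7) H  (was 7)
#15 (4,9) C  (was 7)

STATE = b0:12 b1:9 b2:0 b3:10 b4:9 b5:7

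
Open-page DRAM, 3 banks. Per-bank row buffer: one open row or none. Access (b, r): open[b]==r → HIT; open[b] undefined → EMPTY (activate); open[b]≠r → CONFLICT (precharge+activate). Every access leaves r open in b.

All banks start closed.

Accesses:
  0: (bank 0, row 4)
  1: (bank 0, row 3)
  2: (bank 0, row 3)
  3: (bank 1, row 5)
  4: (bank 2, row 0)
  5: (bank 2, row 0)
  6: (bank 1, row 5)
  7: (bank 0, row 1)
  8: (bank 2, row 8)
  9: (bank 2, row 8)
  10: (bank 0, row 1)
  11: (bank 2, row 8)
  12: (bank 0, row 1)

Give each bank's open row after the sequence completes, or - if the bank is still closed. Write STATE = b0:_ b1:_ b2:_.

STATE = b0:1 b1:5 b2:8

#0 (0,4) E
#1 (0,3) C  (was 4)
#2 (0,3) H  (was 3)
#3 (1,5) E
#4 (2,0) E
#5 (2,0) H  (was 0)
#6 (1,5) H  (was 5)
#7 (0,1) C  (was 3)
#8 (2,8) C  (was 0)
#9 (2,8) H  (was 8)
#10 (0,1) H  (was 1)
#11 (2,8) H  (was 8)
#12 (0,1) H  (was 1)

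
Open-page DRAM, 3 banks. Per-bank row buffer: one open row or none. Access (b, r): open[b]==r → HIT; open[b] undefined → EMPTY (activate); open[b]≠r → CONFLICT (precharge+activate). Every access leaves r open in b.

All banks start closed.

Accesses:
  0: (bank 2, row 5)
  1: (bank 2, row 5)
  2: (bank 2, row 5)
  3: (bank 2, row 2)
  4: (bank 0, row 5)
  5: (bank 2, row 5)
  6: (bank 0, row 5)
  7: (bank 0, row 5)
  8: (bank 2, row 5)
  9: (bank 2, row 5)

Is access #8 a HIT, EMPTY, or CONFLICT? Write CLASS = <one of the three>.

  [0] b2 r5: no row ⇒ E
  [1] b2 r5: had r5 ⇒ H
  [2] b2 r5: had r5 ⇒ H
  [3] b2 r2: had r5 ⇒ C
  [4] b0 r5: no row ⇒ E
  [5] b2 r5: had r2 ⇒ C
  [6] b0 r5: had r5 ⇒ H
  [7] b0 r5: had r5 ⇒ H
  [8] b2 r5: had r5 ⇒ H
  [9] b2 r5: had r5 ⇒ H

CLASS = HIT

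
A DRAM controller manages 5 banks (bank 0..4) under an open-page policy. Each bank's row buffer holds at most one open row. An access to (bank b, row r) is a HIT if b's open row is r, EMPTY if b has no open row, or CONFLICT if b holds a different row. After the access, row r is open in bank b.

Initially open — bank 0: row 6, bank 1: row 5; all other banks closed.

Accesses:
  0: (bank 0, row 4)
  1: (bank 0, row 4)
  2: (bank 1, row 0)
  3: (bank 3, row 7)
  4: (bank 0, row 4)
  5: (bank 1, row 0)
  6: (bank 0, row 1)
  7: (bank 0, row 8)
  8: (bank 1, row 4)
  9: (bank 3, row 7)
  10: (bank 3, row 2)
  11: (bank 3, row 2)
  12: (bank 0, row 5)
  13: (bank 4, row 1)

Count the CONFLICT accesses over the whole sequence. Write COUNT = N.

#0 (0,4) C  (was 6)
#1 (0,4) H  (was 4)
#2 (1,0) C  (was 5)
#3 (3,7) E
#4 (0,4) H  (was 4)
#5 (1,0) H  (was 0)
#6 (0,1) C  (was 4)
#7 (0,8) C  (was 1)
#8 (1,4) C  (was 0)
#9 (3,7) H  (was 7)
#10 (3,2) C  (was 7)
#11 (3,2) H  (was 2)
#12 (0,5) C  (was 8)
#13 (4,1) E

COUNT = 7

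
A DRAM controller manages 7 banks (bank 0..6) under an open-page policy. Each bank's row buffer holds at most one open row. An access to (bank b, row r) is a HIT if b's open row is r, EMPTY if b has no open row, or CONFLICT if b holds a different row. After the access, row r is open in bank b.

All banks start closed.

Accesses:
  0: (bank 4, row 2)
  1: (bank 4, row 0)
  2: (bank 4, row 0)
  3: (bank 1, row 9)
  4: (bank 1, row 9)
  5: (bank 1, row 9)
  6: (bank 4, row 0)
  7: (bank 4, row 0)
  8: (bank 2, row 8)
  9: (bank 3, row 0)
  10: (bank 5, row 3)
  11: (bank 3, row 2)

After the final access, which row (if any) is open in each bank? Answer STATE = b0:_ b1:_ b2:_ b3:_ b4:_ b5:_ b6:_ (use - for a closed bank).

  [0] b4 r2: no row ⇒ E
  [1] b4 r0: had r2 ⇒ C
  [2] b4 r0: had r0 ⇒ H
  [3] b1 r9: no row ⇒ E
  [4] b1 r9: had r9 ⇒ H
  [5] b1 r9: had r9 ⇒ H
  [6] b4 r0: had r0 ⇒ H
  [7] b4 r0: had r0 ⇒ H
  [8] b2 r8: no row ⇒ E
  [9] b3 r0: no row ⇒ E
  [10] b5 r3: no row ⇒ E
  [11] b3 r2: had r0 ⇒ C

STATE = b0:- b1:9 b2:8 b3:2 b4:0 b5:3 b6:-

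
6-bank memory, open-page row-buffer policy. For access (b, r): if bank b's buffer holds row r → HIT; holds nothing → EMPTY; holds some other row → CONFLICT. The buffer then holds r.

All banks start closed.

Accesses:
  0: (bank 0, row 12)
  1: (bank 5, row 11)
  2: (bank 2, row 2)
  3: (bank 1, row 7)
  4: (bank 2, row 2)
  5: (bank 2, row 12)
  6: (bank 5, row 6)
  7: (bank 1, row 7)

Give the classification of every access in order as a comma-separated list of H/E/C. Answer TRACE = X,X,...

0: bank 0 row 12 — prev None → EMPTY
1: bank 5 row 11 — prev None → EMPTY
2: bank 2 row 2 — prev None → EMPTY
3: bank 1 row 7 — prev None → EMPTY
4: bank 2 row 2 — prev 2 → HIT
5: bank 2 row 12 — prev 2 → CONFLICT
6: bank 5 row 6 — prev 11 → CONFLICT
7: bank 1 row 7 — prev 7 → HIT

TRACE = E,E,E,E,H,C,C,H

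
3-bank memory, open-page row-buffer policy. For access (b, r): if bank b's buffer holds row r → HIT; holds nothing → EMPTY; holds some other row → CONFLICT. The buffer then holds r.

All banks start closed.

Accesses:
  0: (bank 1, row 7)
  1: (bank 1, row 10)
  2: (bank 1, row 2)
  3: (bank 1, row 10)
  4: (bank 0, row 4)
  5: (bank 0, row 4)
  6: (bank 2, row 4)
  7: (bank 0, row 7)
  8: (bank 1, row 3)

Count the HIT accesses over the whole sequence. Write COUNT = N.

#0 (1,7) E
#1 (1,10) C  (was 7)
#2 (1,2) C  (was 10)
#3 (1,10) C  (was 2)
#4 (0,4) E
#5 (0,4) H  (was 4)
#6 (2,4) E
#7 (0,7) C  (was 4)
#8 (1,3) C  (was 10)

COUNT = 1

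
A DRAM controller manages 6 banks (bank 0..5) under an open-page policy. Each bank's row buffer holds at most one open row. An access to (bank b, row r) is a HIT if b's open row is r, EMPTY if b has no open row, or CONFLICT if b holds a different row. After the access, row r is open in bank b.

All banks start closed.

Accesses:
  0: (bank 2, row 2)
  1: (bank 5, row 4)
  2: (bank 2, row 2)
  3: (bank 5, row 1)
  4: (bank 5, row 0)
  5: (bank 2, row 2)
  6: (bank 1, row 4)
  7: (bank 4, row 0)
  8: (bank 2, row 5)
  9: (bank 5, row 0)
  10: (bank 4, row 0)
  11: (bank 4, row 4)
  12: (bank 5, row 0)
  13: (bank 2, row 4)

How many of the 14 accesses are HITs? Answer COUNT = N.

0: bank 2 row 2 — prev None → EMPTY
1: bank 5 row 4 — prev None → EMPTY
2: bank 2 row 2 — prev 2 → HIT
3: bank 5 row 1 — prev 4 → CONFLICT
4: bank 5 row 0 — prev 1 → CONFLICT
5: bank 2 row 2 — prev 2 → HIT
6: bank 1 row 4 — prev None → EMPTY
7: bank 4 row 0 — prev None → EMPTY
8: bank 2 row 5 — prev 2 → CONFLICT
9: bank 5 row 0 — prev 0 → HIT
10: bank 4 row 0 — prev 0 → HIT
11: bank 4 row 4 — prev 0 → CONFLICT
12: bank 5 row 0 — prev 0 → HIT
13: bank 2 row 4 — prev 5 → CONFLICT

COUNT = 5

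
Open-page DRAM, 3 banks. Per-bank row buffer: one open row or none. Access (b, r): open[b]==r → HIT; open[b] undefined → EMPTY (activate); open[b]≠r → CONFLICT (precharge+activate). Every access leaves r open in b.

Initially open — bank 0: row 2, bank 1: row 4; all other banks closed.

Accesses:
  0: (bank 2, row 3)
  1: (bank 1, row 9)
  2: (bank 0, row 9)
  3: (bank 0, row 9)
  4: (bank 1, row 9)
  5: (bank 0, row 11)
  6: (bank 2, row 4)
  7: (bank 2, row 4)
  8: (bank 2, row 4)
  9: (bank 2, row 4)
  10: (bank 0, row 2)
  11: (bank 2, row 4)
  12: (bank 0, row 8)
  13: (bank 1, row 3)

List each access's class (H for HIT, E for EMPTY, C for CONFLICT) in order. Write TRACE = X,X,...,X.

TRACE = E,C,C,H,H,C,C,H,H,H,C,H,C,C

0: bank 2 row 3 — prev None → EMPTY
1: bank 1 row 9 — prev 4 → CONFLICT
2: bank 0 row 9 — prev 2 → CONFLICT
3: bank 0 row 9 — prev 9 → HIT
4: bank 1 row 9 — prev 9 → HIT
5: bank 0 row 11 — prev 9 → CONFLICT
6: bank 2 row 4 — prev 3 → CONFLICT
7: bank 2 row 4 — prev 4 → HIT
8: bank 2 row 4 — prev 4 → HIT
9: bank 2 row 4 — prev 4 → HIT
10: bank 0 row 2 — prev 11 → CONFLICT
11: bank 2 row 4 — prev 4 → HIT
12: bank 0 row 8 — prev 2 → CONFLICT
13: bank 1 row 3 — prev 9 → CONFLICT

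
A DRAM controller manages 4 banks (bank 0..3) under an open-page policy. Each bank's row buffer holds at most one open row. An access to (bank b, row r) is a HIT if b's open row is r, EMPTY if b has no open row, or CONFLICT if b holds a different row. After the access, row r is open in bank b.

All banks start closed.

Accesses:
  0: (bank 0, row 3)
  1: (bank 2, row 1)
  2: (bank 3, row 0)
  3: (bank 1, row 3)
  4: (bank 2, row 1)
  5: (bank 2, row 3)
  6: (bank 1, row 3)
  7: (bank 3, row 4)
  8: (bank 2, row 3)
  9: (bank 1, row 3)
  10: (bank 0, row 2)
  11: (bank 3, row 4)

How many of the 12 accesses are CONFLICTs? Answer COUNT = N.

step 0: bank0 None->3 [EMPTY]
step 1: bank2 None->1 [EMPTY]
step 2: bank3 None->0 [EMPTY]
step 3: bank1 None->3 [EMPTY]
step 4: bank2 1->1 [HIT]
step 5: bank2 1->3 [CONFLICT]
step 6: bank1 3->3 [HIT]
step 7: bank3 0->4 [CONFLICT]
step 8: bank2 3->3 [HIT]
step 9: bank1 3->3 [HIT]
step 10: bank0 3->2 [CONFLICT]
step 11: bank3 4->4 [HIT]

COUNT = 3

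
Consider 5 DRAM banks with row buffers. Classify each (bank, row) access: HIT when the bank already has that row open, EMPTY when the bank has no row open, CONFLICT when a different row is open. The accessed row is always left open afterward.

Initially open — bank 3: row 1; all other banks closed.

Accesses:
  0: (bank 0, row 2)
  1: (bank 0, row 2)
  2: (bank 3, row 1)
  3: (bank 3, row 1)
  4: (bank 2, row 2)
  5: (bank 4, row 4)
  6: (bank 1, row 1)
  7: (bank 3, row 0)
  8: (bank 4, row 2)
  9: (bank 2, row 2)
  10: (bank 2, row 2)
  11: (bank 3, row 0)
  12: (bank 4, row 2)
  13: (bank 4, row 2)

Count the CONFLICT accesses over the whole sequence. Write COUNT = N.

  [0] b0 r2: no row ⇒ E
  [1] b0 r2: had r2 ⇒ H
  [2] b3 r1: had r1 ⇒ H
  [3] b3 r1: had r1 ⇒ H
  [4] b2 r2: no row ⇒ E
  [5] b4 r4: no row ⇒ E
  [6] b1 r1: no row ⇒ E
  [7] b3 r0: had r1 ⇒ C
  [8] b4 r2: had r4 ⇒ C
  [9] b2 r2: had r2 ⇒ H
  [10] b2 r2: had r2 ⇒ H
  [11] b3 r0: had r0 ⇒ H
  [12] b4 r2: had r2 ⇒ H
  [13] b4 r2: had r2 ⇒ H

COUNT = 2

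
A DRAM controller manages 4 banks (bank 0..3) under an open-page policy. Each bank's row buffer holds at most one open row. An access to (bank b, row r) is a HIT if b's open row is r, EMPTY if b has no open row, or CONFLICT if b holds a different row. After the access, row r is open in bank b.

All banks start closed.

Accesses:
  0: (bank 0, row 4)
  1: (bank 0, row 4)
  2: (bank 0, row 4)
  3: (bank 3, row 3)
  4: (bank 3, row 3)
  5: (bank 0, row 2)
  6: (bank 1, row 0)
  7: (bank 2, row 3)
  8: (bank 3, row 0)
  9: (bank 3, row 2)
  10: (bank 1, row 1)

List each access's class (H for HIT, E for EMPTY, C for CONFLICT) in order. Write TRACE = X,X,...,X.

TRACE = E,H,H,E,H,C,E,E,C,C,C

  [0] b0 r4: no row ⇒ E
  [1] b0 r4: had r4 ⇒ H
  [2] b0 r4: had r4 ⇒ H
  [3] b3 r3: no row ⇒ E
  [4] b3 r3: had r3 ⇒ H
  [5] b0 r2: had r4 ⇒ C
  [6] b1 r0: no row ⇒ E
  [7] b2 r3: no row ⇒ E
  [8] b3 r0: had r3 ⇒ C
  [9] b3 r2: had r0 ⇒ C
  [10] b1 r1: had r0 ⇒ C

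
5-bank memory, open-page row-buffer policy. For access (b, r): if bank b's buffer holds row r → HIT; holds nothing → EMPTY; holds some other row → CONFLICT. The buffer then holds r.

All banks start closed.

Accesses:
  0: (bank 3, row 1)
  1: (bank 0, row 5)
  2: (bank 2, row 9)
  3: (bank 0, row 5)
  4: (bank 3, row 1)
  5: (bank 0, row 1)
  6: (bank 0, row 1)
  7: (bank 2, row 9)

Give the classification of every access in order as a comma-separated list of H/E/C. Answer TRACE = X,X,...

TRACE = E,E,E,H,H,C,H,H

#0 (3,1) E
#1 (0,5) E
#2 (2,9) E
#3 (0,5) H  (was 5)
#4 (3,1) H  (was 1)
#5 (0,1) C  (was 5)
#6 (0,1) H  (was 1)
#7 (2,9) H  (was 9)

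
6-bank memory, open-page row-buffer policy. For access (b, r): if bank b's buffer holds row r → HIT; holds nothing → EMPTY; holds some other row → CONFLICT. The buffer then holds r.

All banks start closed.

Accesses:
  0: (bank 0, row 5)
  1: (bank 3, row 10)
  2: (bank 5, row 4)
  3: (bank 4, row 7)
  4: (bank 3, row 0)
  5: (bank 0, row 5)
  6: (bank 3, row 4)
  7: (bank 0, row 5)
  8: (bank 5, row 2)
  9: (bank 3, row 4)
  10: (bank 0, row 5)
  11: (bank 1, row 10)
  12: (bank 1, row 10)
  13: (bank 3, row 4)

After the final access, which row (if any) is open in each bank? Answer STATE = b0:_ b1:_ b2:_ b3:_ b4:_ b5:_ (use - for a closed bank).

STATE = b0:5 b1:10 b2:- b3:4 b4:7 b5:2

step 0: bank0 None->5 [EMPTY]
step 1: bank3 None->10 [EMPTY]
step 2: bank5 None->4 [EMPTY]
step 3: bank4 None->7 [EMPTY]
step 4: bank3 10->0 [CONFLICT]
step 5: bank0 5->5 [HIT]
step 6: bank3 0->4 [CONFLICT]
step 7: bank0 5->5 [HIT]
step 8: bank5 4->2 [CONFLICT]
step 9: bank3 4->4 [HIT]
step 10: bank0 5->5 [HIT]
step 11: bank1 None->10 [EMPTY]
step 12: bank1 10->10 [HIT]
step 13: bank3 4->4 [HIT]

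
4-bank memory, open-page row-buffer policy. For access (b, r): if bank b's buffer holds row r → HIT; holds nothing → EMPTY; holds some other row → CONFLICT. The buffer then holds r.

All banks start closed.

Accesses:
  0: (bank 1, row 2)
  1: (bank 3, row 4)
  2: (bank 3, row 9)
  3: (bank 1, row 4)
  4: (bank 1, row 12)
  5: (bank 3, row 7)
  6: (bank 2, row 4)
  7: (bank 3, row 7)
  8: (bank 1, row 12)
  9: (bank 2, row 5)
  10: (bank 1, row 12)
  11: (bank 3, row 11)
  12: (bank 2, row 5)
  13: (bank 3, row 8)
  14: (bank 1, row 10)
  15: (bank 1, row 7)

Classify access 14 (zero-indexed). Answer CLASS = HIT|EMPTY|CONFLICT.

CLASS = CONFLICT

0: bank 1 row 2 — prev None → EMPTY
1: bank 3 row 4 — prev None → EMPTY
2: bank 3 row 9 — prev 4 → CONFLICT
3: bank 1 row 4 — prev 2 → CONFLICT
4: bank 1 row 12 — prev 4 → CONFLICT
5: bank 3 row 7 — prev 9 → CONFLICT
6: bank 2 row 4 — prev None → EMPTY
7: bank 3 row 7 — prev 7 → HIT
8: bank 1 row 12 — prev 12 → HIT
9: bank 2 row 5 — prev 4 → CONFLICT
10: bank 1 row 12 — prev 12 → HIT
11: bank 3 row 11 — prev 7 → CONFLICT
12: bank 2 row 5 — prev 5 → HIT
13: bank 3 row 8 — prev 11 → CONFLICT
14: bank 1 row 10 — prev 12 → CONFLICT
15: bank 1 row 7 — prev 10 → CONFLICT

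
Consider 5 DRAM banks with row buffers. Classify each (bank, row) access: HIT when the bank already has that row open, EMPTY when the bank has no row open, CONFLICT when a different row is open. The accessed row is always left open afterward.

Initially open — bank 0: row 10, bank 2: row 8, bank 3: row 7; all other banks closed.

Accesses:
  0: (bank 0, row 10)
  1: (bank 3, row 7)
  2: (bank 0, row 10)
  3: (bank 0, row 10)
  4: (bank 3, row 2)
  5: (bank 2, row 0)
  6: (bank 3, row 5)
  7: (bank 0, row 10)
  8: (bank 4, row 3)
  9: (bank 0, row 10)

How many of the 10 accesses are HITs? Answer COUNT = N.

0: bank 0 row 10 — prev 10 → HIT
1: bank 3 row 7 — prev 7 → HIT
2: bank 0 row 10 — prev 10 → HIT
3: bank 0 row 10 — prev 10 → HIT
4: bank 3 row 2 — prev 7 → CONFLICT
5: bank 2 row 0 — prev 8 → CONFLICT
6: bank 3 row 5 — prev 2 → CONFLICT
7: bank 0 row 10 — prev 10 → HIT
8: bank 4 row 3 — prev None → EMPTY
9: bank 0 row 10 — prev 10 → HIT

COUNT = 6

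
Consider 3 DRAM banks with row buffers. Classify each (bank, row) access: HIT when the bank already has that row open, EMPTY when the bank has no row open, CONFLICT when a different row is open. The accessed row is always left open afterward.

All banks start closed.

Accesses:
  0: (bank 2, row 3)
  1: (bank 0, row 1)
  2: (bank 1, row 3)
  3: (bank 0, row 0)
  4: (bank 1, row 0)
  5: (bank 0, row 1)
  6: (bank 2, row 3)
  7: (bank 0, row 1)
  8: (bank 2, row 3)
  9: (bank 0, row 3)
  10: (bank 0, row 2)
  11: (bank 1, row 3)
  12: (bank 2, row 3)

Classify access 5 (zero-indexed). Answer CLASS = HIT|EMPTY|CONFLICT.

CLASS = CONFLICT

  [0] b2 r3: no row ⇒ E
  [1] b0 r1: no row ⇒ E
  [2] b1 r3: no row ⇒ E
  [3] b0 r0: had r1 ⇒ C
  [4] b1 r0: had r3 ⇒ C
  [5] b0 r1: had r0 ⇒ C
  [6] b2 r3: had r3 ⇒ H
  [7] b0 r1: had r1 ⇒ H
  [8] b2 r3: had r3 ⇒ H
  [9] b0 r3: had r1 ⇒ C
  [10] b0 r2: had r3 ⇒ C
  [11] b1 r3: had r0 ⇒ C
  [12] b2 r3: had r3 ⇒ H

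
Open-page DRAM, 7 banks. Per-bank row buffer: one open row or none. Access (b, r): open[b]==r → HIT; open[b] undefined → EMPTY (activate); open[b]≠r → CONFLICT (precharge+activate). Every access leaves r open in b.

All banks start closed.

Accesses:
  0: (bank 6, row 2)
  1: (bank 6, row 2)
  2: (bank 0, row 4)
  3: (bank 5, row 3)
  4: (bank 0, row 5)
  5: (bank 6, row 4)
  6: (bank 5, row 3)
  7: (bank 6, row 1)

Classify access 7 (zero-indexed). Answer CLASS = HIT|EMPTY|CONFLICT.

CLASS = CONFLICT

  [0] b6 r2: no row ⇒ E
  [1] b6 r2: had r2 ⇒ H
  [2] b0 r4: no row ⇒ E
  [3] b5 r3: no row ⇒ E
  [4] b0 r5: had r4 ⇒ C
  [5] b6 r4: had r2 ⇒ C
  [6] b5 r3: had r3 ⇒ H
  [7] b6 r1: had r4 ⇒ C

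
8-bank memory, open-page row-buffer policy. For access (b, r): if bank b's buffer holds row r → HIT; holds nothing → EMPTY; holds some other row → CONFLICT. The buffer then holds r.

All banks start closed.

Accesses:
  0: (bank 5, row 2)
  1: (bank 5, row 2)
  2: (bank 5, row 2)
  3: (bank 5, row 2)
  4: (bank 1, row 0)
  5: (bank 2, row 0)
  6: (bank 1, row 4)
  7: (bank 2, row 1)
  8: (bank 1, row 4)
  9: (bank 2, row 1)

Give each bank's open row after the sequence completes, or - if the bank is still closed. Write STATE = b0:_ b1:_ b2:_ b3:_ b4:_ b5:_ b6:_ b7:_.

STATE = b0:- b1:4 b2:1 b3:- b4:- b5:2 b6:- b7:-

step 0: bank5 None->2 [EMPTY]
step 1: bank5 2->2 [HIT]
step 2: bank5 2->2 [HIT]
step 3: bank5 2->2 [HIT]
step 4: bank1 None->0 [EMPTY]
step 5: bank2 None->0 [EMPTY]
step 6: bank1 0->4 [CONFLICT]
step 7: bank2 0->1 [CONFLICT]
step 8: bank1 4->4 [HIT]
step 9: bank2 1->1 [HIT]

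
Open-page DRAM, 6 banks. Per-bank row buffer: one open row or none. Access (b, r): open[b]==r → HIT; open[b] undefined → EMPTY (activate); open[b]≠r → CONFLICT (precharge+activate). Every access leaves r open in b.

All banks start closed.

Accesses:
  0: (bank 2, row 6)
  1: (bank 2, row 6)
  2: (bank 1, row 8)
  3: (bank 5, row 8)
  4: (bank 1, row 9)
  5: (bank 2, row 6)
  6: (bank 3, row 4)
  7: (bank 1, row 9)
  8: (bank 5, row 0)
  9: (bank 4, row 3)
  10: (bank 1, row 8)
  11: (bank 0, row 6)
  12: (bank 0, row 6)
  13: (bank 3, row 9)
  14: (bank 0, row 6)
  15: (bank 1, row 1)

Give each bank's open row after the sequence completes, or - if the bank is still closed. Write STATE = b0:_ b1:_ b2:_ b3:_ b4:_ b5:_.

0: bank 2 row 6 — prev None → EMPTY
1: bank 2 row 6 — prev 6 → HIT
2: bank 1 row 8 — prev None → EMPTY
3: bank 5 row 8 — prev None → EMPTY
4: bank 1 row 9 — prev 8 → CONFLICT
5: bank 2 row 6 — prev 6 → HIT
6: bank 3 row 4 — prev None → EMPTY
7: bank 1 row 9 — prev 9 → HIT
8: bank 5 row 0 — prev 8 → CONFLICT
9: bank 4 row 3 — prev None → EMPTY
10: bank 1 row 8 — prev 9 → CONFLICT
11: bank 0 row 6 — prev None → EMPTY
12: bank 0 row 6 — prev 6 → HIT
13: bank 3 row 9 — prev 4 → CONFLICT
14: bank 0 row 6 — prev 6 → HIT
15: bank 1 row 1 — prev 8 → CONFLICT

STATE = b0:6 b1:1 b2:6 b3:9 b4:3 b5:0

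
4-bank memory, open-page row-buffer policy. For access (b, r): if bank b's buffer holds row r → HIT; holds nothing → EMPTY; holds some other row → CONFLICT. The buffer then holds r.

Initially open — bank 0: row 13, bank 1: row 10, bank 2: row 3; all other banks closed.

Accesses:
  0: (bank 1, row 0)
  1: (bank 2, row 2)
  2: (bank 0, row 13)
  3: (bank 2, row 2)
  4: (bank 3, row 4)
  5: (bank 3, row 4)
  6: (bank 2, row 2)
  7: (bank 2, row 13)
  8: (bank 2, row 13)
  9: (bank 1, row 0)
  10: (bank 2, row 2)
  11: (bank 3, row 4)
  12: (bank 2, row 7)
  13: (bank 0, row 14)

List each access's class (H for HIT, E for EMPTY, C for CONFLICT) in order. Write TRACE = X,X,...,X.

#0 (1,0) C  (was 10)
#1 (2,2) C  (was 3)
#2 (0,13) H  (was 13)
#3 (2,2) H  (was 2)
#4 (3,4) E
#5 (3,4) H  (was 4)
#6 (2,2) H  (was 2)
#7 (2,13) C  (was 2)
#8 (2,13) H  (was 13)
#9 (1,0) H  (was 0)
#10 (2,2) C  (was 13)
#11 (3,4) H  (was 4)
#12 (2,7) C  (was 2)
#13 (0,14) C  (was 13)

TRACE = C,C,H,H,E,H,H,C,H,H,C,H,C,C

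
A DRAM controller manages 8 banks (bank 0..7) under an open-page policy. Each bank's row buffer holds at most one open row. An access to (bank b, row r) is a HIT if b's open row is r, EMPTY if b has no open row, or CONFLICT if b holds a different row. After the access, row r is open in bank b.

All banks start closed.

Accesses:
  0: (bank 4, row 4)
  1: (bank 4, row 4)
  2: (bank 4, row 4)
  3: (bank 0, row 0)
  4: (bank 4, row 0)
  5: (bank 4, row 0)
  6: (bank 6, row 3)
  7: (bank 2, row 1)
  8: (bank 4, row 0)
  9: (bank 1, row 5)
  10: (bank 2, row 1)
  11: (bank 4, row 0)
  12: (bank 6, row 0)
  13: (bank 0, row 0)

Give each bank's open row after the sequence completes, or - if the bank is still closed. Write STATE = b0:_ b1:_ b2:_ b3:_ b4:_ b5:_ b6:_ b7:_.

STATE = b0:0 b1:5 b2:1 b3:- b4:0 b5:- b6:0 b7:-

step 0: bank4 None->4 [EMPTY]
step 1: bank4 4->4 [HIT]
step 2: bank4 4->4 [HIT]
step 3: bank0 None->0 [EMPTY]
step 4: bank4 4->0 [CONFLICT]
step 5: bank4 0->0 [HIT]
step 6: bank6 None->3 [EMPTY]
step 7: bank2 None->1 [EMPTY]
step 8: bank4 0->0 [HIT]
step 9: bank1 None->5 [EMPTY]
step 10: bank2 1->1 [HIT]
step 11: bank4 0->0 [HIT]
step 12: bank6 3->0 [CONFLICT]
step 13: bank0 0->0 [HIT]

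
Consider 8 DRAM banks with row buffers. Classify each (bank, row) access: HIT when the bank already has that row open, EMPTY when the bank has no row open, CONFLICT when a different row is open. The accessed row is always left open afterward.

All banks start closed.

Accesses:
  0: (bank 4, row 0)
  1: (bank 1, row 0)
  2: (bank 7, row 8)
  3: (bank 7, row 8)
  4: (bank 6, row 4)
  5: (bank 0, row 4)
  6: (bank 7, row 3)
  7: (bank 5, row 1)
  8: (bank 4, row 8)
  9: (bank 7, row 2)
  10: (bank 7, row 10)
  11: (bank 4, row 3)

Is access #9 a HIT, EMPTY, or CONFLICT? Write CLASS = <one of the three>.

  [0] b4 r0: no row ⇒ E
  [1] b1 r0: no row ⇒ E
  [2] b7 r8: no row ⇒ E
  [3] b7 r8: had r8 ⇒ H
  [4] b6 r4: no row ⇒ E
  [5] b0 r4: no row ⇒ E
  [6] b7 r3: had r8 ⇒ C
  [7] b5 r1: no row ⇒ E
  [8] b4 r8: had r0 ⇒ C
  [9] b7 r2: had r3 ⇒ C
  [10] b7 r10: had r2 ⇒ C
  [11] b4 r3: had r8 ⇒ C

CLASS = CONFLICT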